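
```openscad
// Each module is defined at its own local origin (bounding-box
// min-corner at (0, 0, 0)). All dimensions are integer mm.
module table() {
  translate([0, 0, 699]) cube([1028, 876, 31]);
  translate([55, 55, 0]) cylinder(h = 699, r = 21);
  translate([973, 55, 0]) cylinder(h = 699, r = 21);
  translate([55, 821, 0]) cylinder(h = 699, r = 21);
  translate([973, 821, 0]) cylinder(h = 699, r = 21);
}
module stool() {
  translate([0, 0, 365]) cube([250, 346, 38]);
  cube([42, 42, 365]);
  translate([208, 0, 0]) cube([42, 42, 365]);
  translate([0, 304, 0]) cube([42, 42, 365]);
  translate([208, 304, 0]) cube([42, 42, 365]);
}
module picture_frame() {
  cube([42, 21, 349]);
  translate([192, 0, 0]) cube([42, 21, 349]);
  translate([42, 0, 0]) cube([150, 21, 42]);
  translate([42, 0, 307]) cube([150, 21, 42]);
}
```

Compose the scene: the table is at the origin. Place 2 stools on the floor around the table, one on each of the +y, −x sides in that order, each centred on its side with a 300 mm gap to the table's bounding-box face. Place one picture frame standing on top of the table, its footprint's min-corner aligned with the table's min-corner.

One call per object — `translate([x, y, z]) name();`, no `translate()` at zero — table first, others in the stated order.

table();
translate([389, 1176, 0]) stool();
translate([-550, 265, 0]) stool();
translate([0, 0, 730]) picture_frame();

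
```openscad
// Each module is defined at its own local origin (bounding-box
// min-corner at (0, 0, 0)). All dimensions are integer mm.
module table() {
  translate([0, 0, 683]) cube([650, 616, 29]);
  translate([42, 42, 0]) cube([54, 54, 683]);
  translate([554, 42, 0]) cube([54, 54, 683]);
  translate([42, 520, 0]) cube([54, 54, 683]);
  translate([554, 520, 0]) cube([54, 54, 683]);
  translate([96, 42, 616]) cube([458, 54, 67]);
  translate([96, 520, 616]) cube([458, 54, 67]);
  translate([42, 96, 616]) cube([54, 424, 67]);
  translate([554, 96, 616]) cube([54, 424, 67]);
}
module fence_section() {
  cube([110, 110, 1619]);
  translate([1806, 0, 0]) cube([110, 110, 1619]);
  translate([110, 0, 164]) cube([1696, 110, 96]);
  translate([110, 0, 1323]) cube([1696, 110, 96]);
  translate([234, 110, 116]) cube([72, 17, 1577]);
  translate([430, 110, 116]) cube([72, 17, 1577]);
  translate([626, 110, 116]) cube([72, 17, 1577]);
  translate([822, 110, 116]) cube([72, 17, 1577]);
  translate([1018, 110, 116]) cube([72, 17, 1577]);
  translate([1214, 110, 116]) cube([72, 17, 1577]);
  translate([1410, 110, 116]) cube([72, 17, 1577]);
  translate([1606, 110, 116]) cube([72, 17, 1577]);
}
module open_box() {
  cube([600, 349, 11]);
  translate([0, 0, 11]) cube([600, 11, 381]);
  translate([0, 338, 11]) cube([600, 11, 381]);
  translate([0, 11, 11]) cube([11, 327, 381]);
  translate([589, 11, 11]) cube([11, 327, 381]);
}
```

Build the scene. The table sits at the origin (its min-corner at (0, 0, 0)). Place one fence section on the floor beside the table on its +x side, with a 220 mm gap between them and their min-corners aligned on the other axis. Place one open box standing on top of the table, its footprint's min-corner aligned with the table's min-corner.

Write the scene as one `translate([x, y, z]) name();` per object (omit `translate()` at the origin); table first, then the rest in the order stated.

table();
translate([870, 0, 0]) fence_section();
translate([0, 0, 712]) open_box();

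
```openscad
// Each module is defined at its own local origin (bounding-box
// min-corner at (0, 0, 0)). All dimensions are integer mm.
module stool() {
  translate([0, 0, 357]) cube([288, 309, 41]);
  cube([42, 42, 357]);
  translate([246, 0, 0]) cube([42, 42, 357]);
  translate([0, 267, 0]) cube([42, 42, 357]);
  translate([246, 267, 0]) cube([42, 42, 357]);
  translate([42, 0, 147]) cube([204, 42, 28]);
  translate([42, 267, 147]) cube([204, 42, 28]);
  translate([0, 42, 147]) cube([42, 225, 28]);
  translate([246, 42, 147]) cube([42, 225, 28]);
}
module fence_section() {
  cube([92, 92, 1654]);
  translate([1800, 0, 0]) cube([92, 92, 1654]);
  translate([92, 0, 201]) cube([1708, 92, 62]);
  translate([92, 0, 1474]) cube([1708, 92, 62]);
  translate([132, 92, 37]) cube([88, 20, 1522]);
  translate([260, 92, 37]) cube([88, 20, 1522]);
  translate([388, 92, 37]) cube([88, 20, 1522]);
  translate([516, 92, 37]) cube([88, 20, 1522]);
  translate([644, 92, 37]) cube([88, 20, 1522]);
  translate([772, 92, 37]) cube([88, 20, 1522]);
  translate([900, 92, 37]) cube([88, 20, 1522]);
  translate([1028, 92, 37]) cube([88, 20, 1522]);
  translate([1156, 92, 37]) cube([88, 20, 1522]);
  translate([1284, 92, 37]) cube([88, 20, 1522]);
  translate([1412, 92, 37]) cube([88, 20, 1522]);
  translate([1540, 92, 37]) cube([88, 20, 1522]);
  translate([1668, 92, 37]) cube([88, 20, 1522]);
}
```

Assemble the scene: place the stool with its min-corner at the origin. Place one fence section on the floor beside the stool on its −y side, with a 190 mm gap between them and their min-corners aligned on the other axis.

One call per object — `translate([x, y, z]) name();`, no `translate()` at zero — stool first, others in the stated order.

stool();
translate([0, -302, 0]) fence_section();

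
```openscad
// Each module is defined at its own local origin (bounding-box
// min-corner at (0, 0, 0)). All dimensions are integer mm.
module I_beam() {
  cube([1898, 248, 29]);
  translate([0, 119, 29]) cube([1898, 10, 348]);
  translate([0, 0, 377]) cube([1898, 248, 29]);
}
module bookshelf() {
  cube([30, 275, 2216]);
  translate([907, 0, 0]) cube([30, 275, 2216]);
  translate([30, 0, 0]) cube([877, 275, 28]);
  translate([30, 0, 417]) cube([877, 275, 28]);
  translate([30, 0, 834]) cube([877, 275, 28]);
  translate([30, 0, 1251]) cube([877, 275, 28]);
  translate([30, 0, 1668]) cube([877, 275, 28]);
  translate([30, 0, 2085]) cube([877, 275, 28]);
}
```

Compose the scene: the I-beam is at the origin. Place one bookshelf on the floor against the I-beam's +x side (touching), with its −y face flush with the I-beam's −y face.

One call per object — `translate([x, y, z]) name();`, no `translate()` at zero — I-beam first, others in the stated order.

I_beam();
translate([1898, 0, 0]) bookshelf();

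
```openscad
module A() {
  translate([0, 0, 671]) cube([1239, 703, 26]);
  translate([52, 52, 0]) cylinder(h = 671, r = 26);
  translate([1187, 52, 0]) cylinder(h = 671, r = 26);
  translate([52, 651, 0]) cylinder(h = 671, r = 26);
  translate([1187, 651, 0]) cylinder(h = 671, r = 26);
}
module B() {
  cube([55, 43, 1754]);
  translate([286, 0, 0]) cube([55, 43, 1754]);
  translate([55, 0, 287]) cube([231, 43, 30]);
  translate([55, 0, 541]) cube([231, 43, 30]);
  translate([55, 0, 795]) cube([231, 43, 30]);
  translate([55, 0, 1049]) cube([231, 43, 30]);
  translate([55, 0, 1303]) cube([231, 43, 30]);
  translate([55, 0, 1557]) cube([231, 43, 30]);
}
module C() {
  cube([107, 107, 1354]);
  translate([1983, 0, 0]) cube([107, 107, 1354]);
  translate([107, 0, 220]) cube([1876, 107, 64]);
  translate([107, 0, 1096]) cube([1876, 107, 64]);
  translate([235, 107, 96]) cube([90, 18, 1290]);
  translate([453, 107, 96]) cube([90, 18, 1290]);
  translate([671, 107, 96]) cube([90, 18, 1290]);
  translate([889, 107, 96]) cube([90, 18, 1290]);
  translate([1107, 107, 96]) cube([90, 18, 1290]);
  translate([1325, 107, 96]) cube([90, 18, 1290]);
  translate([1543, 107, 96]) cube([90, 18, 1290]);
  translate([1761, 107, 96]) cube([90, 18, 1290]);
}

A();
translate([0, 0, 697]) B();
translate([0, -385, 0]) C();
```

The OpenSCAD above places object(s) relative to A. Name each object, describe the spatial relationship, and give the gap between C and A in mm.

The fence section's nearest face is 260 mm from the table's −y face.

A is a table. B is a ladder. C is a fence section. The ladder is on top of the table. The fence section is on the floor beside the table on its −y side. The gap between the fence section and the table is 260 mm.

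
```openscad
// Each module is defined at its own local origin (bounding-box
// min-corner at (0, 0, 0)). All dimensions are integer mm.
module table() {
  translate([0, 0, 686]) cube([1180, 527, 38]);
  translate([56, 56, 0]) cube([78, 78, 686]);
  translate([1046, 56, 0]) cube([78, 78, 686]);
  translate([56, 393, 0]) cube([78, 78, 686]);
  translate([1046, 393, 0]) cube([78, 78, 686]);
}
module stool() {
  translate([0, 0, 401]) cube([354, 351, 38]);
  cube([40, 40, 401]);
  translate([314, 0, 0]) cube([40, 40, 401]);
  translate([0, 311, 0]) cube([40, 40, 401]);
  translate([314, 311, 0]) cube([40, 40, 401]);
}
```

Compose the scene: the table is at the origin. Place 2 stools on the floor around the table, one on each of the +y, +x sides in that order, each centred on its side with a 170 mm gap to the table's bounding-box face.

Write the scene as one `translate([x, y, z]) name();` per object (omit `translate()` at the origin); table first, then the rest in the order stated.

table();
translate([413, 697, 0]) stool();
translate([1350, 88, 0]) stool();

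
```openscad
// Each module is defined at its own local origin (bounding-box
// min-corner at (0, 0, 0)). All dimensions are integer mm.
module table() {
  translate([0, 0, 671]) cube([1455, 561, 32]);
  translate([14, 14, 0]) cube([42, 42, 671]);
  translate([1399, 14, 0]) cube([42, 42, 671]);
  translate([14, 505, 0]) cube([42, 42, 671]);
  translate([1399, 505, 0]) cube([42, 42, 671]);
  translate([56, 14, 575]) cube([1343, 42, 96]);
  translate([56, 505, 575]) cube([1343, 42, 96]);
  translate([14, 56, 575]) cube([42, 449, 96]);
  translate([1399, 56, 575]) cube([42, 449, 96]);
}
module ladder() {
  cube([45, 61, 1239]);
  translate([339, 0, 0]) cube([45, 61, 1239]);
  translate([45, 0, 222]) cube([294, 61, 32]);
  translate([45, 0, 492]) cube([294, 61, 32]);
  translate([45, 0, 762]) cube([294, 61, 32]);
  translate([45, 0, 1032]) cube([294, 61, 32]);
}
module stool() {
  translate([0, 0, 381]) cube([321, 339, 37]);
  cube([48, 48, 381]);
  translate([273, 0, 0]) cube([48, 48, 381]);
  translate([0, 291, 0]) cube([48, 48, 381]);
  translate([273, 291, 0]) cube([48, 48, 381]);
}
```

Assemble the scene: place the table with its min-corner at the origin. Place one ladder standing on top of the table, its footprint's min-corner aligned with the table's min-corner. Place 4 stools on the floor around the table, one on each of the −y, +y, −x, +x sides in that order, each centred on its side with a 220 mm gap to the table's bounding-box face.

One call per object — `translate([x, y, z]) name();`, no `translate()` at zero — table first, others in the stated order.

table();
translate([0, 0, 703]) ladder();
translate([567, -559, 0]) stool();
translate([567, 781, 0]) stool();
translate([-541, 111, 0]) stool();
translate([1675, 111, 0]) stool();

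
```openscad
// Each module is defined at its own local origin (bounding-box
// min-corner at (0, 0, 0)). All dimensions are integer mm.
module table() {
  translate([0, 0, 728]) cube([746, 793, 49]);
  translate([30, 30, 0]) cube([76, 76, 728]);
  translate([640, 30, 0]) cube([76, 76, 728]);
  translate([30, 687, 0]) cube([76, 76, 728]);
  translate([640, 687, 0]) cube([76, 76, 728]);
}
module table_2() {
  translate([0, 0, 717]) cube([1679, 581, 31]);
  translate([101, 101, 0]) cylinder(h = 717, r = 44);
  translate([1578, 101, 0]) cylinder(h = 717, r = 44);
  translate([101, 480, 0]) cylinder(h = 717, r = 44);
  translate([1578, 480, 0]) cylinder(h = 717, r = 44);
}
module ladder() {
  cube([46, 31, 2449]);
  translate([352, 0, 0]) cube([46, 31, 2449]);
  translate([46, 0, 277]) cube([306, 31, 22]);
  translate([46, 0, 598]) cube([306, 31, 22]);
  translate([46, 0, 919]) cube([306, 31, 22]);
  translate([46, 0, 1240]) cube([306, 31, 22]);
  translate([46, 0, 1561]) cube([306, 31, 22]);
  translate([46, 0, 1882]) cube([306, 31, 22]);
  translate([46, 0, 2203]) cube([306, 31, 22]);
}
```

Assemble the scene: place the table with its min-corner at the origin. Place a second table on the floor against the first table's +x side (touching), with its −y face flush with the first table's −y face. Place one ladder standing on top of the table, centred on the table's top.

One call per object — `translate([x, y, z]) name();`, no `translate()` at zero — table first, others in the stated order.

table();
translate([746, 0, 0]) table_2();
translate([174, 381, 777]) ladder();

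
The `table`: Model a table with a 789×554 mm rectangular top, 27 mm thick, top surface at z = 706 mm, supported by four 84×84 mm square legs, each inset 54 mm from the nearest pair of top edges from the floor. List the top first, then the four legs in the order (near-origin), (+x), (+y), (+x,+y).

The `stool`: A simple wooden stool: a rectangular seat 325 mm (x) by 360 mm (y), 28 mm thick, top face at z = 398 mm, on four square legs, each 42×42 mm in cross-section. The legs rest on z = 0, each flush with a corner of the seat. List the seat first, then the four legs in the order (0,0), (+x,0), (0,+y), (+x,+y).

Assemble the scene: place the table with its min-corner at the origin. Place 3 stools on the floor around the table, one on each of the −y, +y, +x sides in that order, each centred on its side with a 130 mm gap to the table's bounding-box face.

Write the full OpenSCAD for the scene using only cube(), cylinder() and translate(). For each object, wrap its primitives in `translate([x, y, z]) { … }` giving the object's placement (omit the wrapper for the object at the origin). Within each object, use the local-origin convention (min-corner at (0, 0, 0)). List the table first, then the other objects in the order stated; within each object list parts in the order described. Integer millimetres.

translate([0, 0, 679]) cube([789, 554, 27]);
translate([54, 54, 0]) cube([84, 84, 679]);
translate([651, 54, 0]) cube([84, 84, 679]);
translate([54, 416, 0]) cube([84, 84, 679]);
translate([651, 416, 0]) cube([84, 84, 679]);
translate([232, -490, 0]) {
  translate([0, 0, 370]) cube([325, 360, 28]);
  cube([42, 42, 370]);
  translate([283, 0, 0]) cube([42, 42, 370]);
  translate([0, 318, 0]) cube([42, 42, 370]);
  translate([283, 318, 0]) cube([42, 42, 370]);
}
translate([232, 684, 0]) {
  translate([0, 0, 370]) cube([325, 360, 28]);
  cube([42, 42, 370]);
  translate([283, 0, 0]) cube([42, 42, 370]);
  translate([0, 318, 0]) cube([42, 42, 370]);
  translate([283, 318, 0]) cube([42, 42, 370]);
}
translate([919, 97, 0]) {
  translate([0, 0, 370]) cube([325, 360, 28]);
  cube([42, 42, 370]);
  translate([283, 0, 0]) cube([42, 42, 370]);
  translate([0, 318, 0]) cube([42, 42, 370]);
  translate([283, 318, 0]) cube([42, 42, 370]);
}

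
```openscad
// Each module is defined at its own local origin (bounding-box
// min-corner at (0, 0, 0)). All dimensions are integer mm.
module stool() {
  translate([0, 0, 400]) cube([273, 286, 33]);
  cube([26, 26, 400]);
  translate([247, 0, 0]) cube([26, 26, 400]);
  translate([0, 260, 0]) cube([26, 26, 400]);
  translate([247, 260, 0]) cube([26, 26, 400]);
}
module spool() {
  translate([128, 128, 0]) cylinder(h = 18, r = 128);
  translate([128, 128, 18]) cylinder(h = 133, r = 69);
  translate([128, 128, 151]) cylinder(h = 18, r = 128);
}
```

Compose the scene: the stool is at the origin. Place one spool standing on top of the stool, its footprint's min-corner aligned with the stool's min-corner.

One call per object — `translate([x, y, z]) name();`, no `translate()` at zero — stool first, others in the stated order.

stool();
translate([0, 0, 433]) spool();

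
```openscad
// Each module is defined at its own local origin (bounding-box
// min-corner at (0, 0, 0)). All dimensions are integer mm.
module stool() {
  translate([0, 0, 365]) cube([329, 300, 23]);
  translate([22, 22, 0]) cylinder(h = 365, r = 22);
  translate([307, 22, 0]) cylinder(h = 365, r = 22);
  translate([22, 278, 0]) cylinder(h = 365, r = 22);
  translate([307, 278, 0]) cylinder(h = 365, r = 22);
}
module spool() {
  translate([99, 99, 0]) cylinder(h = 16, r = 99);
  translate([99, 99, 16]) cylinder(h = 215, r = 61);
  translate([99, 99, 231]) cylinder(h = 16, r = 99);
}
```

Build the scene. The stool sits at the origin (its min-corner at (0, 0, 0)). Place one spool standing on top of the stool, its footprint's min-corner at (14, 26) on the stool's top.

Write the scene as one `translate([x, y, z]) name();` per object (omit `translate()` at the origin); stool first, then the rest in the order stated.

stool();
translate([14, 26, 388]) spool();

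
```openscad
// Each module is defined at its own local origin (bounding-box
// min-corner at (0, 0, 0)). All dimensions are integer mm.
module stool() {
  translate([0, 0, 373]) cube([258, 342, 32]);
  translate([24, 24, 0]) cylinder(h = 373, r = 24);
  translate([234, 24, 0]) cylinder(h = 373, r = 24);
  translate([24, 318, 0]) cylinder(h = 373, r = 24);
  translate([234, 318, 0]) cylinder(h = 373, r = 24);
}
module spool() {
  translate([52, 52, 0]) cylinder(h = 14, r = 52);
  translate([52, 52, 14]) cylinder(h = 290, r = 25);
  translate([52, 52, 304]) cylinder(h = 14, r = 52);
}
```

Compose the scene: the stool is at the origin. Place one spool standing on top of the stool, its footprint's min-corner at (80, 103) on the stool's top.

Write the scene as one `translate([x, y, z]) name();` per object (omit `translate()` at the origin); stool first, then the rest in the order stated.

stool();
translate([80, 103, 405]) spool();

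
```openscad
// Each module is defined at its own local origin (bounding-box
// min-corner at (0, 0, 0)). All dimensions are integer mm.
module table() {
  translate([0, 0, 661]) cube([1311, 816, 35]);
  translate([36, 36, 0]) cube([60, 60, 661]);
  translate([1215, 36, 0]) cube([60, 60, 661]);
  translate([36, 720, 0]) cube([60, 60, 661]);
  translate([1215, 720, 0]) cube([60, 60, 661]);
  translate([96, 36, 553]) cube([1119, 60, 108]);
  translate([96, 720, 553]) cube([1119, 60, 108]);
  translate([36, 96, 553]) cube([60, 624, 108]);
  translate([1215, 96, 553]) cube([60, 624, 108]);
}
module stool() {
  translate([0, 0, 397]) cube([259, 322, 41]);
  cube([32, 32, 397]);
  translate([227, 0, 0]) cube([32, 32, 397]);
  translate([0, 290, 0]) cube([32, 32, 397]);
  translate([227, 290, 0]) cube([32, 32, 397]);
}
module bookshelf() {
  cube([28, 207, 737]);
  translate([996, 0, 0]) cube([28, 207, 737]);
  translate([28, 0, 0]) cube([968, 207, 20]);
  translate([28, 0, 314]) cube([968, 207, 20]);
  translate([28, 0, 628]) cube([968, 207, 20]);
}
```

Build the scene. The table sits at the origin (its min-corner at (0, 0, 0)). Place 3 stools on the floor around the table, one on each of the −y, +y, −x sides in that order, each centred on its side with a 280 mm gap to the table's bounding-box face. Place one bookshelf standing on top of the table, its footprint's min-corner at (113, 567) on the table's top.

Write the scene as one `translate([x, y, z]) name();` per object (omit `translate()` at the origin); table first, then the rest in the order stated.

table();
translate([526, -602, 0]) stool();
translate([526, 1096, 0]) stool();
translate([-539, 247, 0]) stool();
translate([113, 567, 696]) bookshelf();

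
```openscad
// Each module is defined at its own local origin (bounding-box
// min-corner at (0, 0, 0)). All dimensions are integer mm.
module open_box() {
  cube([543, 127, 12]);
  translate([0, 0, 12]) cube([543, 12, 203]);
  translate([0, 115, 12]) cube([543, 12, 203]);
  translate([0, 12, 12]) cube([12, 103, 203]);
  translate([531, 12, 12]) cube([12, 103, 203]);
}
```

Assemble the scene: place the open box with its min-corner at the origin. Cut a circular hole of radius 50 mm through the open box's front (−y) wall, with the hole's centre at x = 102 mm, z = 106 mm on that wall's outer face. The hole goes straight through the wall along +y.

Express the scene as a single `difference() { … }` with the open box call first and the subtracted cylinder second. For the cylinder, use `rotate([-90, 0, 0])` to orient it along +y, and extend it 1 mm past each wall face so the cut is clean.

difference() {
  open_box();
  translate([102, -1, 106]) rotate([-90, 0, 0]) cylinder(h = 14, r = 50);
}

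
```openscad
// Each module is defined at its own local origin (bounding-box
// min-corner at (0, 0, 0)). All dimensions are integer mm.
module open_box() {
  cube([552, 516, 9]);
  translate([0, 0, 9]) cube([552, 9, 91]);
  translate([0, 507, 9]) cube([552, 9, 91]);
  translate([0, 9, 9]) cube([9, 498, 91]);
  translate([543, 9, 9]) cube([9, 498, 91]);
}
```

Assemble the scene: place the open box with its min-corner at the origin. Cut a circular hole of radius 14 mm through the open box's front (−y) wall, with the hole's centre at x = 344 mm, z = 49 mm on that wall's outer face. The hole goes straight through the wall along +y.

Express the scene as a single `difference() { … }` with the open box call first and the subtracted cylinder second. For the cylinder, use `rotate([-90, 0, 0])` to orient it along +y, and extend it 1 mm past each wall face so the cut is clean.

difference() {
  open_box();
  translate([344, -1, 49]) rotate([-90, 0, 0]) cylinder(h = 11, r = 14);
}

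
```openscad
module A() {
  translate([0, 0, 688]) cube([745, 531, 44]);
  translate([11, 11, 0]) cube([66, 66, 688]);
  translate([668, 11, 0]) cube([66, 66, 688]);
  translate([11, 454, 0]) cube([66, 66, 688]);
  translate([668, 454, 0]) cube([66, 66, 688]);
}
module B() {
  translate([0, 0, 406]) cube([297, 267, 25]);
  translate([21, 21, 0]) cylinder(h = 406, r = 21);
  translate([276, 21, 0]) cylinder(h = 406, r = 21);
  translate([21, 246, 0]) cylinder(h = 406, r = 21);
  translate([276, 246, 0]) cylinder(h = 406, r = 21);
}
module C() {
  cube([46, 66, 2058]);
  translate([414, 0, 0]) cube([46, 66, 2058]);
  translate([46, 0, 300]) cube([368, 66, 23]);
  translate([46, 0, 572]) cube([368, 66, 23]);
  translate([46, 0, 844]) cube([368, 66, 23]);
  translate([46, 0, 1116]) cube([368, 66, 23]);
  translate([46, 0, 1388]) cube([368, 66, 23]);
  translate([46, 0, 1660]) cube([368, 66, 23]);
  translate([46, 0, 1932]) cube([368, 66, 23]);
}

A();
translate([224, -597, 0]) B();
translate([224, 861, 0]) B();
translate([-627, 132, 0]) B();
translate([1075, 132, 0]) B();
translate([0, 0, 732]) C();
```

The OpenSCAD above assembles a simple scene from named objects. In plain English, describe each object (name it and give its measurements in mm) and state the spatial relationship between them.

A is a rectangular dining table. The top is 745×531×44 mm with its upper surface at z = 732 mm. It stands on four 66×66 mm square legs, each inset 11 mm from the nearest pair of top edges, running from the floor to the underside of the top.

B is a simple wooden stool: a rectangular seat 297 mm (x) by 267 mm (y), 25 mm thick, top face at z = 431 mm, on four round legs, each 42 mm in diameter. The legs rest on z = 0, each leg's axis is inset half a diameter from the nearest pair of seat edges (so the leg's bounding box is flush with the corner).

C is a straight ladder. Two 46×66 mm vertical rails, 2058 mm tall, stand 460 mm apart (outside-to-outside) with their front faces coplanar on the −y side. 7 rungs, each 66 mm deep and 23 mm tall, span between the inner faces of the rails, front faces flush with the rails. The lowest rung's underside is at z = 300 mm and rungs are spaced 272 mm apart (underside to underside).

Four stools sit around the table at the −y, +y, −x, +x sides. The ladder is on top of the table.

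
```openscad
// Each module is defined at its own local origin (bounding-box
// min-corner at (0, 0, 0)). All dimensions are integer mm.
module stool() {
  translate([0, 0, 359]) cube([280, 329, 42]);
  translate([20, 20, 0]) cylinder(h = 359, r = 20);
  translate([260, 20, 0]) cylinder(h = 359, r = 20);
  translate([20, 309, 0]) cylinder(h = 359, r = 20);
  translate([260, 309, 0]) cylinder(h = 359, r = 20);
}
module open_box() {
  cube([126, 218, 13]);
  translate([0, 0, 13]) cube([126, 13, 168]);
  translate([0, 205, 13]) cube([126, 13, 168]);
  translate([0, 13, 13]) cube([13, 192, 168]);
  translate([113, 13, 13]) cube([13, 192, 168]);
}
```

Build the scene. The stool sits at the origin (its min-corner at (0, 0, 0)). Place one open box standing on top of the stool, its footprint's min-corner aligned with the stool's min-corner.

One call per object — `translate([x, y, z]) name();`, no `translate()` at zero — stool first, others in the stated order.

stool();
translate([0, 0, 401]) open_box();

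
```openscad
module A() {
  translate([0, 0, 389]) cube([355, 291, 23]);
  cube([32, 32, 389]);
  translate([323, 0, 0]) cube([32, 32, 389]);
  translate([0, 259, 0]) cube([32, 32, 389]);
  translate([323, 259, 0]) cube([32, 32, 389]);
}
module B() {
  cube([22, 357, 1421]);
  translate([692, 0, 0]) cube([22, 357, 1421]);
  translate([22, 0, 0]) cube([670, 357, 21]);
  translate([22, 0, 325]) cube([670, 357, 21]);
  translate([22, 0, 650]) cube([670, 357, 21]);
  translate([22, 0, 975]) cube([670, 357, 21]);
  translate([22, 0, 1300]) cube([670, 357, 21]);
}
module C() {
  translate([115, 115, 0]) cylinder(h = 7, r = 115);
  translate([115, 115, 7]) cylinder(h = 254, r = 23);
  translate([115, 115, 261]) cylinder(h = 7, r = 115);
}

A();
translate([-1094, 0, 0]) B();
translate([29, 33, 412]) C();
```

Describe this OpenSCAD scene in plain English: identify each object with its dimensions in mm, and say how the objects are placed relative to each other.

A is a four-legged stool. The seat is a 355×291×23 mm slab whose top surface is at z = 412 mm; four square legs, each 32×32 mm in cross-section, run from the floor (z = 0) to the underside of the seat, each flush with a corner of the seat.

B is an open bookshelf. Two side panels, each 22 mm thick, 357 mm deep and 1421 mm tall, stand 714 mm apart (outside-to-outside). Between them sit 5 shelves, each 21 mm thick and 357 mm deep, spanning the full gap between the sides. The bottom shelf rests on the floor (its underside at z = 0) and the clear gap between one shelf's top and the next shelf's underside is 304 mm.

C is a spool: two coaxial disc flanges of radius 115 mm and thickness 7 mm, joined by a core cylinder of radius 23 mm and height 254 mm. The lower flange rests on z = 0 and the three cylinders share a vertical axis.

The bookshelf is on the floor beside the stool on its −x side. The spool is on top of the stool.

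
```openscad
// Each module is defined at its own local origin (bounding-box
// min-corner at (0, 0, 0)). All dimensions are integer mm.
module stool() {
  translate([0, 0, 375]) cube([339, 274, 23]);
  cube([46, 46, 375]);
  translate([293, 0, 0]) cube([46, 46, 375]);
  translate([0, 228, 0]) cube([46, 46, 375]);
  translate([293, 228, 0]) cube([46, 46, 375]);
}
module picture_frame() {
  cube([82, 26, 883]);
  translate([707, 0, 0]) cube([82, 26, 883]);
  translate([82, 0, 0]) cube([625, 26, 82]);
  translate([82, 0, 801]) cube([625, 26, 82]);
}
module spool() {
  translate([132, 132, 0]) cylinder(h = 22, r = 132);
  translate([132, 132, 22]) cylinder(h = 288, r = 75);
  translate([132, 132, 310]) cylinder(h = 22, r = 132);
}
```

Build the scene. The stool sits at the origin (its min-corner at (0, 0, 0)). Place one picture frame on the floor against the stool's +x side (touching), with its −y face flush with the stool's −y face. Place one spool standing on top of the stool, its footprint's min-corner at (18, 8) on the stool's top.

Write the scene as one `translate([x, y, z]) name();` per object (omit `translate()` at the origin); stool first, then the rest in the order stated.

stool();
translate([339, 0, 0]) picture_frame();
translate([18, 8, 398]) spool();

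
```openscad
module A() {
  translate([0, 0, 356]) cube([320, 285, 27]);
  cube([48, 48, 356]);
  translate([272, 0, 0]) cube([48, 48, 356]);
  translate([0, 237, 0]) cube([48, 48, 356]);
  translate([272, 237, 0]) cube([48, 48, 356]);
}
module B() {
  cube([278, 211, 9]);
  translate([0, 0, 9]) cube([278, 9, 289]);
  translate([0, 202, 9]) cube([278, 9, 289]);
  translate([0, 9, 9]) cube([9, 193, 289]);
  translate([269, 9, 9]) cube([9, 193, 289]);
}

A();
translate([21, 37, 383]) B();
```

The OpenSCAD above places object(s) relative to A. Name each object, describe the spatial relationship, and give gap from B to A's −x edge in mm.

A is a stool. B is an open box. The open box is on top of the stool, centred. The gap from the open box to the stool's −x edge is 21 mm.

The open box's min-x is at 21; the stool's min-x is 0; gap = 21 mm.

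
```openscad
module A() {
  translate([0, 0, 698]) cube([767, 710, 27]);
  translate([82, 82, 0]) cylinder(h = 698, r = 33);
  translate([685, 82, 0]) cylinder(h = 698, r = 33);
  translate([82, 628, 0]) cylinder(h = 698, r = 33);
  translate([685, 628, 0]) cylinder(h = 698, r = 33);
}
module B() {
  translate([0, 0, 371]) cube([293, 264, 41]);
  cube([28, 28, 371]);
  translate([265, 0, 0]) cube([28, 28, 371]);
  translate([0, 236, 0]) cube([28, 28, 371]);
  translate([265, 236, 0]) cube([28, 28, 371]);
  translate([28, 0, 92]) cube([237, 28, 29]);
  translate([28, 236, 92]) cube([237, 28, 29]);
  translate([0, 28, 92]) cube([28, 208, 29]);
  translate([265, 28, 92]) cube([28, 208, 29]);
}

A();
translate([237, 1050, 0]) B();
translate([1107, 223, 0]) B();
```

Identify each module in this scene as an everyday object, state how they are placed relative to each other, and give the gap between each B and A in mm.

Each stool's nearest face is 340 mm from the table's bounding box.

A is a table. B is a stool. Two stools sit around the table at the +y, +x sides. The gap between each stool and the table is 340 mm.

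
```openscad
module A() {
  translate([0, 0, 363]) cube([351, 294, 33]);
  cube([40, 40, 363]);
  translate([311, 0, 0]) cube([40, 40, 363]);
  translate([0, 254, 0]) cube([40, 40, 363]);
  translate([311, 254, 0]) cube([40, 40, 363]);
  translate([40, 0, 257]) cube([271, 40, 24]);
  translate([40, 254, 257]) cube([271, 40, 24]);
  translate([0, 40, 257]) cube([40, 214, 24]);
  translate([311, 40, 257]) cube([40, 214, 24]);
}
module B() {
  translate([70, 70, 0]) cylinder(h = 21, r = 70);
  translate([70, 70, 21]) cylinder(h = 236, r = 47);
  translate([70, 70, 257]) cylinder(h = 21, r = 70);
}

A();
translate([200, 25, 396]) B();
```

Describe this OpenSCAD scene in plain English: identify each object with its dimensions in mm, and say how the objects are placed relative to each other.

A is a simple wooden stool: a rectangular seat 351 mm (x) by 294 mm (y), 33 mm thick, top face at z = 396 mm, on four square legs, each 40×40 mm in cross-section. The legs rest on z = 0, each flush with a corner of the seat. Four stretchers, 40 mm wide and 24 mm tall, connect adjacent legs with their undersides at z = 257 mm, each running between the inner faces of the legs it joins and aligned with the legs' outer faces on the other axis.

B is a spool: two coaxial disc flanges of radius 70 mm and thickness 21 mm, joined by a core cylinder of radius 47 mm and height 236 mm. The lower flange rests on z = 0 and the three cylinders share a vertical axis.

The spool is on top of the stool.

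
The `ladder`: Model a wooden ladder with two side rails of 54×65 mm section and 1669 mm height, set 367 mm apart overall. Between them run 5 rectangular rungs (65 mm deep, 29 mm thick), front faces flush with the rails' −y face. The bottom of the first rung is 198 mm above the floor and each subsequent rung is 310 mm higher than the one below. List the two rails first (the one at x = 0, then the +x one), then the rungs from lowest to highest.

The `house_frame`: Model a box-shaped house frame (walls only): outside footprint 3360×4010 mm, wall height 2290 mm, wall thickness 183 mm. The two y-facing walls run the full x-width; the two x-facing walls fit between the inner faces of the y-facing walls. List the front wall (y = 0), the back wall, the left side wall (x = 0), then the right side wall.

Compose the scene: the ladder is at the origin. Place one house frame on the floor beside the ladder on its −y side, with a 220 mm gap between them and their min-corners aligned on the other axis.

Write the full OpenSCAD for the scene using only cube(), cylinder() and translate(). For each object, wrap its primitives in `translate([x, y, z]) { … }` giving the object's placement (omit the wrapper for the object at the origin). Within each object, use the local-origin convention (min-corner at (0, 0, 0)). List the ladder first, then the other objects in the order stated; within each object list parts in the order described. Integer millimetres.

cube([54, 65, 1669]);
translate([313, 0, 0]) cube([54, 65, 1669]);
translate([54, 0, 198]) cube([259, 65, 29]);
translate([54, 0, 508]) cube([259, 65, 29]);
translate([54, 0, 818]) cube([259, 65, 29]);
translate([54, 0, 1128]) cube([259, 65, 29]);
translate([54, 0, 1438]) cube([259, 65, 29]);
translate([0, -4230, 0]) {
  cube([3360, 183, 2290]);
  translate([0, 3827, 0]) cube([3360, 183, 2290]);
  translate([0, 183, 0]) cube([183, 3644, 2290]);
  translate([3177, 183, 0]) cube([183, 3644, 2290]);
}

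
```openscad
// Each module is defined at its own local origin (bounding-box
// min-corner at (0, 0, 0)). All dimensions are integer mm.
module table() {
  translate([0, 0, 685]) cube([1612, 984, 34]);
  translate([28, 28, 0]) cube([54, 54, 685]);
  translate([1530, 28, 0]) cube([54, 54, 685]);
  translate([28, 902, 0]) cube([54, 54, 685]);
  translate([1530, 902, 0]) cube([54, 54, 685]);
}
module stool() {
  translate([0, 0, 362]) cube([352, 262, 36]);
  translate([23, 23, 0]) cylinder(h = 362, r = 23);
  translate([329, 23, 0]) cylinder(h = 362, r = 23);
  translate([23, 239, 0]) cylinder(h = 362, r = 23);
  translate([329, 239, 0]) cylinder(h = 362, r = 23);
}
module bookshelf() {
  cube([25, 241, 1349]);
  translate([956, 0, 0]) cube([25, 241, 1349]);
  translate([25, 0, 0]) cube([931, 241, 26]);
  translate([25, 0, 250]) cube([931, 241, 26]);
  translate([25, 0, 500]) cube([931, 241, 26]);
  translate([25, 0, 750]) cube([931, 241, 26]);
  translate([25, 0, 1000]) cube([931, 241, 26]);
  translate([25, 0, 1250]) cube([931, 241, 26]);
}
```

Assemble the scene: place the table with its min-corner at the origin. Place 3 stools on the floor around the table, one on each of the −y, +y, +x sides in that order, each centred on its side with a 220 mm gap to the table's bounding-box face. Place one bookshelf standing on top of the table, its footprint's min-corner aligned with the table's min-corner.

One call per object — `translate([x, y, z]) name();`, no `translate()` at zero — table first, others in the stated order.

table();
translate([630, -482, 0]) stool();
translate([630, 1204, 0]) stool();
translate([1832, 361, 0]) stool();
translate([0, 0, 719]) bookshelf();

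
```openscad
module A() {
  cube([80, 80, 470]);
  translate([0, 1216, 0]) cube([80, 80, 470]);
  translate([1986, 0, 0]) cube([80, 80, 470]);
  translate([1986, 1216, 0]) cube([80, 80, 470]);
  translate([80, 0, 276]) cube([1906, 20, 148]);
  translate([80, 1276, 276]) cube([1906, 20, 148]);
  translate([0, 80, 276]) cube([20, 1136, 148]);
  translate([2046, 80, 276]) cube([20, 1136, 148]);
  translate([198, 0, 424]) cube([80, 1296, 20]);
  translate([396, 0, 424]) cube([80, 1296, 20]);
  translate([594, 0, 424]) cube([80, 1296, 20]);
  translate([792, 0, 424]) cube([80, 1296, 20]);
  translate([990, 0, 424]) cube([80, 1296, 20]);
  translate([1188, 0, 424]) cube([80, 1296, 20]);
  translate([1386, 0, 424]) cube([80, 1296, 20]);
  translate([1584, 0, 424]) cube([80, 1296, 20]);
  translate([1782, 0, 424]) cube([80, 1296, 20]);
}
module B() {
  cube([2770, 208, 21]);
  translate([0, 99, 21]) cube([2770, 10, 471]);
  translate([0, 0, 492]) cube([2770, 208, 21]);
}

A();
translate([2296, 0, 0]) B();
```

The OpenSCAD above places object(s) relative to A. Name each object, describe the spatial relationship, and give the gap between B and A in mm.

A is a bed frame. B is an I-beam. The I-beam is on the floor beside the bed frame on its +x side. The gap between the I-beam and the bed frame is 230 mm.

The I-beam's nearest face is 230 mm from the bed frame's +x face.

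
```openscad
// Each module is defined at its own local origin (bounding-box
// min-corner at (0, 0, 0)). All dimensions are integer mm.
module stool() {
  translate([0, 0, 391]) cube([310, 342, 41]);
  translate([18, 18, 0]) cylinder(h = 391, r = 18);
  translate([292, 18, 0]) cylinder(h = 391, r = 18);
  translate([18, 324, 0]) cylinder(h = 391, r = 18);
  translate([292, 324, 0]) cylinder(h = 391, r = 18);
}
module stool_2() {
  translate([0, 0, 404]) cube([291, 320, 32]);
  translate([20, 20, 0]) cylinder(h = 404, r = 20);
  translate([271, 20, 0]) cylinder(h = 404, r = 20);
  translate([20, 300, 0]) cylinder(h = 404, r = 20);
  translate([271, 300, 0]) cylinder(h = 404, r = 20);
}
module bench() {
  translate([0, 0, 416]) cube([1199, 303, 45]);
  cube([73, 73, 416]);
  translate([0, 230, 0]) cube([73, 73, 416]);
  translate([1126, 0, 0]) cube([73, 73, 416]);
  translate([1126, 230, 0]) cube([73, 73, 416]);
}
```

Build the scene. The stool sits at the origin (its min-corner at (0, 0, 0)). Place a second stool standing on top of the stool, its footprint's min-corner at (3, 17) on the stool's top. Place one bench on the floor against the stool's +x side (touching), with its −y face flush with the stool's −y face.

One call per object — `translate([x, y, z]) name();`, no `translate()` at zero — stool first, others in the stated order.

stool();
translate([3, 17, 432]) stool_2();
translate([310, 0, 0]) bench();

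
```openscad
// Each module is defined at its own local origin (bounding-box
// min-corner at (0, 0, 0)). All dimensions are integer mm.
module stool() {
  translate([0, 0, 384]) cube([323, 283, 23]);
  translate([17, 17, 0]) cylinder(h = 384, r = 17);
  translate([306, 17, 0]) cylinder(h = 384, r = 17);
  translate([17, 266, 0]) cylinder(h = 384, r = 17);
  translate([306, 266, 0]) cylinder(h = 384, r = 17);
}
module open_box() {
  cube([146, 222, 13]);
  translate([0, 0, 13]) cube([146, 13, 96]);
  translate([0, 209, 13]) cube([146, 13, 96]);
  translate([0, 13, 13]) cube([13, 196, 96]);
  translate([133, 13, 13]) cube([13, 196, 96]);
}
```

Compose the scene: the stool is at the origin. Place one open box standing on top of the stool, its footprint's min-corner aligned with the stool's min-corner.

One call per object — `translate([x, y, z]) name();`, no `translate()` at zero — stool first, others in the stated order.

stool();
translate([0, 0, 407]) open_box();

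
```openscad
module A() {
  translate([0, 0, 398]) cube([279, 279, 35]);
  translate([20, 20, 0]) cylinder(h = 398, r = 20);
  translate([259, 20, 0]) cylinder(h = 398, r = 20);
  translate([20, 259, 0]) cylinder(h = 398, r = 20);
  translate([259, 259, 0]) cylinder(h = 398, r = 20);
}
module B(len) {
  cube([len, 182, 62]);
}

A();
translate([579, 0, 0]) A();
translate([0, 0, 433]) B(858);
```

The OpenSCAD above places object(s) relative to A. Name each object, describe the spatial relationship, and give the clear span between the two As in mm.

A is a stool. B is a beam. A beam spans the tops of two stools. The clear span between the two stools is 300 mm.

Second stool starts at x = 579; first ends at x = 279; clear span = 579 − 279 = 300 mm.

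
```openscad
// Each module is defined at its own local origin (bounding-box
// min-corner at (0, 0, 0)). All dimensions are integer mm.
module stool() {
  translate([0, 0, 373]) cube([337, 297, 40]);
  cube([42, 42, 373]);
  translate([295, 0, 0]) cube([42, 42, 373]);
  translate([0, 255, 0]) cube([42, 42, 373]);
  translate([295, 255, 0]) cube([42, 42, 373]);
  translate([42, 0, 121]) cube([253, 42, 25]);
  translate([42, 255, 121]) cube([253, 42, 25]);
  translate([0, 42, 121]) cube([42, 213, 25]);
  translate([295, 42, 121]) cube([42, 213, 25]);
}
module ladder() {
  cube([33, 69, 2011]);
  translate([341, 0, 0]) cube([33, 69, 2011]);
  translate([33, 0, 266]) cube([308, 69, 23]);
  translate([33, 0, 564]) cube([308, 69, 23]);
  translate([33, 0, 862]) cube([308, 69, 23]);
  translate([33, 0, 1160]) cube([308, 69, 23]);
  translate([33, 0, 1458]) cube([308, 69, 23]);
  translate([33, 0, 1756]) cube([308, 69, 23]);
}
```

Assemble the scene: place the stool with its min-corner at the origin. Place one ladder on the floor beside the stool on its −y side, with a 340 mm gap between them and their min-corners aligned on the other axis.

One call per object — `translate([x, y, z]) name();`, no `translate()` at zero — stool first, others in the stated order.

stool();
translate([0, -409, 0]) ladder();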